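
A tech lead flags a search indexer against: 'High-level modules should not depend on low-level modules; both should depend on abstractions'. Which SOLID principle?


This describes the Dependency Inversion Principle (DIP)

Dependency Inversion Principle (DIP)


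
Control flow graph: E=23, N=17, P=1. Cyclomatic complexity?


Formula: V(G) = E - N + 2P
V(G) = 23 - 17 + 2*1
V(G) = 6 + 2
V(G) = 8

8


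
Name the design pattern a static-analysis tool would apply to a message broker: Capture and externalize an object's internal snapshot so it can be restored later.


This matches the Memento pattern

Memento


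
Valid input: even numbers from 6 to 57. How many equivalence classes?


Constraint: even integers in [6, 57]
Class 1: x < 6 — out-of-range invalid
Class 2: x in [6,57] but odd — wrong type invalid
Class 3: x in [6,57] and even — valid
Class 4: x > 57 — out-of-range invalid
Total equivalence classes: 4

4 equivalence classes


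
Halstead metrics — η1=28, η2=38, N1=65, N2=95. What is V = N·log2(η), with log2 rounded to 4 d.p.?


Formula: V = N * log2(η), where N = N1 + N2 and η = η1 + η2
η = 28 + 38 = 66
N = 65 + 95 = 160
log2(66) ≈ 6.0444
V = 160 * 6.0444 = 967.10

967.10


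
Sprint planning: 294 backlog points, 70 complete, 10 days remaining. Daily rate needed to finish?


Formula: Required rate = Remaining points / Days left
Remaining = 294 - 70 = 224 points
Required rate = 224 / 10 = 22.4 points/day

22.4 points/day


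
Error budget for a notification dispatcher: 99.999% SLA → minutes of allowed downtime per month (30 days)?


Formula: allowed downtime = period * (100 - SLA) / 100
Period (month (30 days)) = 43200 minutes
Unavailability fraction = (100 - 99.999) / 100
Allowed downtime = 43200 * (100 - 99.999) / 100
Allowed downtime = 0.432 minutes

0.432 minutes


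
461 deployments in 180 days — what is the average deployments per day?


Formula: deployments per day = releases / days
= 461 / 180
= 2.561 deploys/day
(equivalently, 17.93 deploys/week)

2.561 deploys/day


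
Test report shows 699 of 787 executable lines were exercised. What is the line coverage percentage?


Coverage = covered / total * 100
Coverage = 699 / 787 * 100
Coverage = 88.82%

88.82%


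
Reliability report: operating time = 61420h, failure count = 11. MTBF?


Formula: MTBF = Total operating time / Number of failures
MTBF = 61420 / 11
MTBF = 5583.64 hours

5583.64 hours


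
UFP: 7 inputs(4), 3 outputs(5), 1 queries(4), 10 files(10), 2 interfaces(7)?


UFP = EI*4 + EO*5 + EQ*4 + ILF*10 + EIF*7
UFP = 7*4 + 3*5 + 1*4 + 10*10 + 2*7
UFP = 28 + 15 + 4 + 100 + 14
UFP = 161

161


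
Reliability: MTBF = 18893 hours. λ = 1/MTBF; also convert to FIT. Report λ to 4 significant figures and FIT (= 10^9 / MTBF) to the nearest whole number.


Formula: λ = 1 / MTBF; FIT = λ × 1e9 = 1e9 / MTBF
λ = 1 / 18893 ≈ 5.293e-05 failures/hour
FIT = 1e9 / 18893 ≈ 52930 failures per 1e9 hours (nearest whole number)

λ = 5.293e-05 /h, FIT = 52930


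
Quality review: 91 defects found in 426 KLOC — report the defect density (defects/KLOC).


Defect density = defects / KLOC
Defect density = 91 / 426
Defect density = 0.214 defects/KLOC

0.214 defects/KLOC


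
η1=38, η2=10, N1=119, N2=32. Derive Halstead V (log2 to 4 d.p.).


Formula: V = N * log2(η), where N = N1 + N2 and η = η1 + η2
η = 38 + 10 = 48
N = 119 + 32 = 151
log2(48) ≈ 5.5850
V = 151 * 5.5850 = 843.34

843.34


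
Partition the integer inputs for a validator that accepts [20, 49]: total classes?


Valid range: [20, 49]
Class 1: x < 20 — invalid
Class 2: 20 ≤ x ≤ 49 — valid
Class 3: x > 49 — invalid
Total equivalence classes: 3

3 equivalence classes


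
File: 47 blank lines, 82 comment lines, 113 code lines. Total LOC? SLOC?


Total LOC = blank + comment + code
Total LOC = 47 + 82 + 113 = 242
SLOC (source only) = code = 113

Total LOC: 242, SLOC: 113


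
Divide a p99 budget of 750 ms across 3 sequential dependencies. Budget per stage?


Formula: per_stage = total_budget / stages
per_stage = 750 / 3
per_stage = 250.0 ms

250.0 ms


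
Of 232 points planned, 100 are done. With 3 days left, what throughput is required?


Formula: Required rate = Remaining points / Days left
Remaining = 232 - 100 = 132 points
Required rate = 132 / 3 = 44.0 points/day

44.0 points/day


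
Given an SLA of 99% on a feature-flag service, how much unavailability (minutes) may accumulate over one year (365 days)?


Formula: allowed downtime = period * (100 - SLA) / 100
Period (year (365 days)) = 525600 minutes
Unavailability fraction = (100 - 99.0) / 100
Allowed downtime = 525600 * (100 - 99.0) / 100
Allowed downtime = 5256.0 minutes

5256.0 minutes


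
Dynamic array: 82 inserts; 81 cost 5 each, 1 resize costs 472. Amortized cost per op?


Formula: Amortized cost = Total cost / Operations
Total cost = (81 * 5) + (1 * 472)
Total cost = 405 + 472 = 877
Amortized = 877 / 82 = 10.6951

10.6951


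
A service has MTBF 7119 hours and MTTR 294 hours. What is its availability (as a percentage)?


Availability = MTBF / (MTBF + MTTR)
Availability = 7119 / (7119 + 294)
Availability = 7119 / 7413
Availability = 96.034%

96.034%


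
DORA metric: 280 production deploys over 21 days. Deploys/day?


Formula: deployments per day = releases / days
= 280 / 21
= 13.333 deploys/day
(equivalently, 93.33 deploys/week)

13.333 deploys/day


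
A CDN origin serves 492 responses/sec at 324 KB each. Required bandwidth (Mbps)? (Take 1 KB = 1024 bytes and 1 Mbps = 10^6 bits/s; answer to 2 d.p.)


Formula: Mbps = payload_bytes * RPS * 8 / 1e6
Payload per request = 324 KB = 324 * 1024 = 331776 bytes
Total bytes/sec = 331776 * 492 = 163233792
Total bits/sec = 163233792 * 8 = 1305870336
Mbps = 1305870336 / 1e6 = 1305.87

1305.87 Mbps


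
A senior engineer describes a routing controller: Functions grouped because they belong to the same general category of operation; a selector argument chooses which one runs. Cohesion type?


Reasoning: Grouped by category of activity, not by data or sequence
Type: Logical cohesion

Logical cohesion


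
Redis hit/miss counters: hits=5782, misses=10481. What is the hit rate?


Formula: hit rate = hits / (hits + misses) * 100
hit rate = 5782 / (5782 + 10481) * 100
hit rate = 5782 / 16263 * 100
hit rate = 35.55%

35.55%


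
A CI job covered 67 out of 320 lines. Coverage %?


Coverage = covered / total * 100
Coverage = 67 / 320 * 100
Coverage = 20.94%

20.94%


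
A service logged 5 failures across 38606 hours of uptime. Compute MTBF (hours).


Formula: MTBF = Total operating time / Number of failures
MTBF = 38606 / 5
MTBF = 7721.2 hours

7721.2 hours


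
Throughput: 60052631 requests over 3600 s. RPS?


Formula: throughput = requests / seconds
throughput = 60052631 / 3600
throughput = 16681.29 requests/second

16681.29 requests/second


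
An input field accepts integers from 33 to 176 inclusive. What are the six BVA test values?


Range: [33, 176]
Boundaries: just below min, min, min+1, max-1, max, just above max
Values: [32, 33, 34, 175, 176, 177]

[32, 33, 34, 175, 176, 177]


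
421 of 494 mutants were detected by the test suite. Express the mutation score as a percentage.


Mutation score = killed / total * 100
Mutation score = 421 / 494 * 100
Mutation score = 85.22%

85.22%


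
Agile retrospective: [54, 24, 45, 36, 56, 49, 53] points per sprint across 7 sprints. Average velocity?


Formula: Avg velocity = Total points / Number of sprints
Points: [54, 24, 45, 36, 56, 49, 53]
Sum = 54 + 24 + 45 + 36 + 56 + 49 + 53 = 317
Avg velocity = 317 / 7 = 45.29 points/sprint

45.29 points/sprint


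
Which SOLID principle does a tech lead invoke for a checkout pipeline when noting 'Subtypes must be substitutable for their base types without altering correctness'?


This describes the Liskov Substitution Principle (LSP)

Liskov Substitution Principle (LSP)


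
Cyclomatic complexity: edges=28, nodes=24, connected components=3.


Formula: V(G) = E - N + 2P
V(G) = 28 - 24 + 2*3
V(G) = 4 + 6
V(G) = 10

10


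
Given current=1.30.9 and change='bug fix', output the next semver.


Current: 1.30.9
Change category: 'bug fix' → patch bump
SemVer rule: patch bump → increment PATCH (MAJOR and MINOR unchanged)
New: 1.30.10

1.30.10


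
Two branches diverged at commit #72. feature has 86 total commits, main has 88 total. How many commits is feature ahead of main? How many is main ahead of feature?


Common ancestor: commit #72
feature commits after divergence: 86 - 72 = 14
main commits after divergence: 88 - 72 = 16
feature is 14 commits ahead of main
main is 16 commits ahead of feature

feature ahead: 14, main ahead: 16


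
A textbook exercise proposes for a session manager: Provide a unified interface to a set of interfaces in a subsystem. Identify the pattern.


This matches the Facade pattern

Facade


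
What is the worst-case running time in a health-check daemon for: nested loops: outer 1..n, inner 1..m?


Reasoning: product of independent bounds
Complexity: O(n*m)

O(n*m)


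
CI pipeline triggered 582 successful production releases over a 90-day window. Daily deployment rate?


Formula: deployments per day = releases / days
= 582 / 90
= 6.467 deploys/day
(equivalently, 45.27 deploys/week)

6.467 deploys/day


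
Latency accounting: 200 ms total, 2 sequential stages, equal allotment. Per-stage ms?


Formula: per_stage = total_budget / stages
per_stage = 200 / 2
per_stage = 100.0 ms

100.0 ms


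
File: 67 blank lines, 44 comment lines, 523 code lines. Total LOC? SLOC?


Total LOC = blank + comment + code
Total LOC = 67 + 44 + 523 = 634
SLOC (source only) = code = 523

Total LOC: 634, SLOC: 523


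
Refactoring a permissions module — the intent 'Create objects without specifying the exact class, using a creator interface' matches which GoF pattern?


This matches the Factory Method pattern

Factory Method


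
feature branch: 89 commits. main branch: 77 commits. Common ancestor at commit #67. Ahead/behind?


Common ancestor: commit #67
feature commits after divergence: 89 - 67 = 22
main commits after divergence: 77 - 67 = 10
feature is 22 commits ahead of main
main is 10 commits ahead of feature

feature ahead: 22, main ahead: 10


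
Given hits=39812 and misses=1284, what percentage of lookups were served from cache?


Formula: hit rate = hits / (hits + misses) * 100
hit rate = 39812 / (39812 + 1284) * 100
hit rate = 39812 / 41096 * 100
hit rate = 96.88%

96.88%


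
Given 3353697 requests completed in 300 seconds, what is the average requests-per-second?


Formula: throughput = requests / seconds
throughput = 3353697 / 300
throughput = 11178.99 requests/second

11178.99 requests/second


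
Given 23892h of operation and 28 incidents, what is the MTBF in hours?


Formula: MTBF = Total operating time / Number of failures
MTBF = 23892 / 28
MTBF = 853.29 hours

853.29 hours


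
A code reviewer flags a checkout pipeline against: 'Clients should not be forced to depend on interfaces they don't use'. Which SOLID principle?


This describes the Interface Segregation Principle (ISP)

Interface Segregation Principle (ISP)


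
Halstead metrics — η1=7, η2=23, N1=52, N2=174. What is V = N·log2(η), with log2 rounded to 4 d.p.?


Formula: V = N * log2(η), where N = N1 + N2 and η = η1 + η2
η = 7 + 23 = 30
N = 52 + 174 = 226
log2(30) ≈ 4.9069
V = 226 * 4.9069 = 1108.96

1108.96


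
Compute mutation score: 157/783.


Mutation score = killed / total * 100
Mutation score = 157 / 783 * 100
Mutation score = 20.05%

20.05%


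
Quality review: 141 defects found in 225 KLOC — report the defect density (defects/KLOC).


Defect density = defects / KLOC
Defect density = 141 / 225
Defect density = 0.627 defects/KLOC

0.627 defects/KLOC


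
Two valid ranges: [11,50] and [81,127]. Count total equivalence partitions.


Valid ranges: [11,50] and [81,127]
Class 1: x < 11 — invalid
Class 2: 11 ≤ x ≤ 50 — valid
Class 3: 50 < x < 81 — invalid (gap between ranges)
Class 4: 81 ≤ x ≤ 127 — valid
Class 5: x > 127 — invalid
Total equivalence classes: 5

5 equivalence classes


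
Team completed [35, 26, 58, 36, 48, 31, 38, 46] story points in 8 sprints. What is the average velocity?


Formula: Avg velocity = Total points / Number of sprints
Points: [35, 26, 58, 36, 48, 31, 38, 46]
Sum = 35 + 26 + 58 + 36 + 48 + 31 + 38 + 46 = 318
Avg velocity = 318 / 8 = 39.75 points/sprint

39.75 points/sprint


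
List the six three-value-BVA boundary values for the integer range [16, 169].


Range: [16, 169]
Boundaries: just below min, min, min+1, max-1, max, just above max
Values: [15, 16, 17, 168, 169, 170]

[15, 16, 17, 168, 169, 170]


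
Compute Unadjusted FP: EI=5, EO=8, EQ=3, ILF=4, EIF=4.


UFP = EI*4 + EO*5 + EQ*4 + ILF*10 + EIF*7
UFP = 5*4 + 8*5 + 3*4 + 4*10 + 4*7
UFP = 20 + 40 + 12 + 40 + 28
UFP = 140

140


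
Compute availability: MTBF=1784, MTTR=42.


Availability = MTBF / (MTBF + MTTR)
Availability = 1784 / (1784 + 42)
Availability = 1784 / 1826
Availability = 97.6999%

97.6999%


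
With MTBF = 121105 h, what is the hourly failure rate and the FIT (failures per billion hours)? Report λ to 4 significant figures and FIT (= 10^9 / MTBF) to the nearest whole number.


Formula: λ = 1 / MTBF; FIT = λ × 1e9 = 1e9 / MTBF
λ = 1 / 121105 ≈ 8.257e-06 failures/hour
FIT = 1e9 / 121105 ≈ 8257 failures per 1e9 hours (nearest whole number)

λ = 8.257e-06 /h, FIT = 8257


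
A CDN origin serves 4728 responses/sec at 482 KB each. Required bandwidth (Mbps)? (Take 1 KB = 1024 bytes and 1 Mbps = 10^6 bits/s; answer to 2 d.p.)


Formula: Mbps = payload_bytes * RPS * 8 / 1e6
Payload per request = 482 KB = 482 * 1024 = 493568 bytes
Total bytes/sec = 493568 * 4728 = 2333589504
Total bits/sec = 2333589504 * 8 = 18668716032
Mbps = 18668716032 / 1e6 = 18668.72

18668.72 Mbps


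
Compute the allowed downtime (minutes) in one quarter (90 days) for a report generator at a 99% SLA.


Formula: allowed downtime = period * (100 - SLA) / 100
Period (quarter (90 days)) = 129600 minutes
Unavailability fraction = (100 - 99.0) / 100
Allowed downtime = 129600 * (100 - 99.0) / 100
Allowed downtime = 1296.0 minutes

1296.0 minutes


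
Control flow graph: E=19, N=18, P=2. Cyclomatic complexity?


Formula: V(G) = E - N + 2P
V(G) = 19 - 18 + 2*2
V(G) = 1 + 4
V(G) = 5

5


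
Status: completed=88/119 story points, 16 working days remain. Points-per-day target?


Formula: Required rate = Remaining points / Days left
Remaining = 119 - 88 = 31 points
Required rate = 31 / 16 = 1.94 points/day

1.94 points/day


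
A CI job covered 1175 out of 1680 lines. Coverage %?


Coverage = covered / total * 100
Coverage = 1175 / 1680 * 100
Coverage = 69.94%

69.94%


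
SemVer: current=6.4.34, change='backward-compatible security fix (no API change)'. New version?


Current: 6.4.34
Change category: 'backward-compatible security fix (no API change)' → patch bump
SemVer rule: patch bump → increment PATCH (MAJOR and MINOR unchanged)
New: 6.4.35

6.4.35


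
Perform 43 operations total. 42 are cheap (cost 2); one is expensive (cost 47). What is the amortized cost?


Formula: Amortized cost = Total cost / Operations
Total cost = (42 * 2) + (1 * 47)
Total cost = 84 + 47 = 131
Amortized = 131 / 43 = 3.0465

3.0465


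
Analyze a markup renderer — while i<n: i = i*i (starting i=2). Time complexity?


Reasoning: squaring drives double-exponential growth; iterations ~ log log n
Complexity: O(log log n)

O(log log n)


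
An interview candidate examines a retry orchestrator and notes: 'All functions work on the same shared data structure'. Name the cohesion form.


Reasoning: Functions share data
Type: Communicational cohesion

Communicational cohesion


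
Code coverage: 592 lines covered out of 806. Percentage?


Coverage = covered / total * 100
Coverage = 592 / 806 * 100
Coverage = 73.45%

73.45%


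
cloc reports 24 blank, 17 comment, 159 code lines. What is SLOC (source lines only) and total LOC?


Total LOC = blank + comment + code
Total LOC = 24 + 17 + 159 = 200
SLOC (source only) = code = 159

Total LOC: 200, SLOC: 159


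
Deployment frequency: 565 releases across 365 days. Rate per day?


Formula: deployments per day = releases / days
= 565 / 365
= 1.548 deploys/day
(equivalently, 10.84 deploys/week)

1.548 deploys/day


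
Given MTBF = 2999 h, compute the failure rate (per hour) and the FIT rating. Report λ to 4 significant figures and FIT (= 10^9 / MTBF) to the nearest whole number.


Formula: λ = 1 / MTBF; FIT = λ × 1e9 = 1e9 / MTBF
λ = 1 / 2999 ≈ 3.334e-04 failures/hour
FIT = 1e9 / 2999 ≈ 333444 failures per 1e9 hours (nearest whole number)

λ = 3.334e-04 /h, FIT = 333444


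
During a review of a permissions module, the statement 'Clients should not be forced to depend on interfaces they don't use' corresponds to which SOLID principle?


This describes the Interface Segregation Principle (ISP)

Interface Segregation Principle (ISP)


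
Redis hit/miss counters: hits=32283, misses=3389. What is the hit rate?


Formula: hit rate = hits / (hits + misses) * 100
hit rate = 32283 / (32283 + 3389) * 100
hit rate = 32283 / 35672 * 100
hit rate = 90.5%

90.5%


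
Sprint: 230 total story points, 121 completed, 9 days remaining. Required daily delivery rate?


Formula: Required rate = Remaining points / Days left
Remaining = 230 - 121 = 109 points
Required rate = 109 / 9 = 12.11 points/day

12.11 points/day


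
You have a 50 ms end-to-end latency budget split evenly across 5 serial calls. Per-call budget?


Formula: per_stage = total_budget / stages
per_stage = 50 / 5
per_stage = 10.0 ms

10.0 ms


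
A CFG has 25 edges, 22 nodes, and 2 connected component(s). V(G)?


Formula: V(G) = E - N + 2P
V(G) = 25 - 22 + 2*2
V(G) = 3 + 4
V(G) = 7

7


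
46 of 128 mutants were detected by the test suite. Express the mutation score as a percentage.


Mutation score = killed / total * 100
Mutation score = 46 / 128 * 100
Mutation score = 35.94%

35.94%


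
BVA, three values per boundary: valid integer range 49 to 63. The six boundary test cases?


Range: [49, 63]
Boundaries: just below min, min, min+1, max-1, max, just above max
Values: [48, 49, 50, 62, 63, 64]

[48, 49, 50, 62, 63, 64]


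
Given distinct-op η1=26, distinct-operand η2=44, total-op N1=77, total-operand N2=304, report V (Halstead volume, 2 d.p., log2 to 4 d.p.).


Formula: V = N * log2(η), where N = N1 + N2 and η = η1 + η2
η = 26 + 44 = 70
N = 77 + 304 = 381
log2(70) ≈ 6.1293
V = 381 * 6.1293 = 2335.26

2335.26


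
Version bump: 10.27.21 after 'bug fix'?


Current: 10.27.21
Change category: 'bug fix' → patch bump
SemVer rule: patch bump → increment PATCH (MAJOR and MINOR unchanged)
New: 10.27.22

10.27.22


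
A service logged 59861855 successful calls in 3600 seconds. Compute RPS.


Formula: throughput = requests / seconds
throughput = 59861855 / 3600
throughput = 16628.29 requests/second

16628.29 requests/second


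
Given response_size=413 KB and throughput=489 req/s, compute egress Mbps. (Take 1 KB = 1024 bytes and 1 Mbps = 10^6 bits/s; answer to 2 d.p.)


Formula: Mbps = payload_bytes * RPS * 8 / 1e6
Payload per request = 413 KB = 413 * 1024 = 422912 bytes
Total bytes/sec = 422912 * 489 = 206803968
Total bits/sec = 206803968 * 8 = 1654431744
Mbps = 1654431744 / 1e6 = 1654.43

1654.43 Mbps


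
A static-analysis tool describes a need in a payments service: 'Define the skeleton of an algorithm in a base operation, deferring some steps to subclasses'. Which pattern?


This matches the Template Method pattern

Template Method


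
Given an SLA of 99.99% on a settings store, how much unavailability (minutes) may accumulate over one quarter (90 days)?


Formula: allowed downtime = period * (100 - SLA) / 100
Period (quarter (90 days)) = 129600 minutes
Unavailability fraction = (100 - 99.99) / 100
Allowed downtime = 129600 * (100 - 99.99) / 100
Allowed downtime = 12.96 minutes

12.96 minutes


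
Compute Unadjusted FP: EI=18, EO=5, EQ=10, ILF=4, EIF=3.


UFP = EI*4 + EO*5 + EQ*4 + ILF*10 + EIF*7
UFP = 18*4 + 5*5 + 10*4 + 4*10 + 3*7
UFP = 72 + 25 + 40 + 40 + 21
UFP = 198

198


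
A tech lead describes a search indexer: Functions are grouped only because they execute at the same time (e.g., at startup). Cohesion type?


Reasoning: Related by timing only
Type: Temporal cohesion

Temporal cohesion


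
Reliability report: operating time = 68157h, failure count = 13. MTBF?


Formula: MTBF = Total operating time / Number of failures
MTBF = 68157 / 13
MTBF = 5242.85 hours

5242.85 hours


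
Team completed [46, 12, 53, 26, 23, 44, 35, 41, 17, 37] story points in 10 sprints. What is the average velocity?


Formula: Avg velocity = Total points / Number of sprints
Points: [46, 12, 53, 26, 23, 44, 35, 41, 17, 37]
Sum = 46 + 12 + 53 + 26 + 23 + 44 + 35 + 41 + 17 + 37 = 334
Avg velocity = 334 / 10 = 33.4 points/sprint

33.4 points/sprint


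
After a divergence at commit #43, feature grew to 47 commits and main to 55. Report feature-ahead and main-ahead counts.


Common ancestor: commit #43
feature commits after divergence: 47 - 43 = 4
main commits after divergence: 55 - 43 = 12
feature is 4 commits ahead of main
main is 12 commits ahead of feature

feature ahead: 4, main ahead: 12


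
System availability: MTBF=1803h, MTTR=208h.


Availability = MTBF / (MTBF + MTTR)
Availability = 1803 / (1803 + 208)
Availability = 1803 / 2011
Availability = 89.6569%

89.6569%


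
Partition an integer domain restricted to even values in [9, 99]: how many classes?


Constraint: even integers in [9, 99]
Class 1: x < 9 — out-of-range invalid
Class 2: x in [9,99] but odd — wrong type invalid
Class 3: x in [9,99] and even — valid
Class 4: x > 99 — out-of-range invalid
Total equivalence classes: 4

4 equivalence classes


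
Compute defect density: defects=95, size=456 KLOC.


Defect density = defects / KLOC
Defect density = 95 / 456
Defect density = 0.208 defects/KLOC

0.208 defects/KLOC


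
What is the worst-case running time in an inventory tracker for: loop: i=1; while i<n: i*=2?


Reasoning: i doubles each step so iterations are log2(n)
Complexity: O(log n)

O(log n)


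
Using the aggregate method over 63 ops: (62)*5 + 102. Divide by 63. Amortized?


Formula: Amortized cost = Total cost / Operations
Total cost = (62 * 5) + (1 * 102)
Total cost = 310 + 102 = 412
Amortized = 412 / 63 = 6.5397

6.5397


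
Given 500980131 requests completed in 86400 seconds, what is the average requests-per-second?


Formula: throughput = requests / seconds
throughput = 500980131 / 86400
throughput = 5798.38 requests/second

5798.38 requests/second


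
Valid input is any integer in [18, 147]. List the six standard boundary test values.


Range: [18, 147]
Boundaries: just below min, min, min+1, max-1, max, just above max
Values: [17, 18, 19, 146, 147, 148]

[17, 18, 19, 146, 147, 148]


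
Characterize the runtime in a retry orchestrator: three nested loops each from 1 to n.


Reasoning: three levels of nesting over n
Complexity: O(n^3)

O(n^3)


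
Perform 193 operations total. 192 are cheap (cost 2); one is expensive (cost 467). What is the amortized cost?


Formula: Amortized cost = Total cost / Operations
Total cost = (192 * 2) + (1 * 467)
Total cost = 384 + 467 = 851
Amortized = 851 / 193 = 4.4093

4.4093


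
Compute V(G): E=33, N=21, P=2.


Formula: V(G) = E - N + 2P
V(G) = 33 - 21 + 2*2
V(G) = 12 + 4
V(G) = 16

16


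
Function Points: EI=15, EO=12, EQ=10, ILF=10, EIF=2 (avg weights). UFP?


UFP = EI*4 + EO*5 + EQ*4 + ILF*10 + EIF*7
UFP = 15*4 + 12*5 + 10*4 + 10*10 + 2*7
UFP = 60 + 60 + 40 + 100 + 14
UFP = 274

274


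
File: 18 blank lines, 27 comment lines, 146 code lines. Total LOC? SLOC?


Total LOC = blank + comment + code
Total LOC = 18 + 27 + 146 = 191
SLOC (source only) = code = 146

Total LOC: 191, SLOC: 146


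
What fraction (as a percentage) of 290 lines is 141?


Coverage = covered / total * 100
Coverage = 141 / 290 * 100
Coverage = 48.62%

48.62%


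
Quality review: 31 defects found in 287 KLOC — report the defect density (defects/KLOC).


Defect density = defects / KLOC
Defect density = 31 / 287
Defect density = 0.108 defects/KLOC

0.108 defects/KLOC


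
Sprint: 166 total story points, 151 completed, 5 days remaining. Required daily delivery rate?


Formula: Required rate = Remaining points / Days left
Remaining = 166 - 151 = 15 points
Required rate = 15 / 5 = 3.0 points/day

3.0 points/day


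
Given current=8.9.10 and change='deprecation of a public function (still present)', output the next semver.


Current: 8.9.10
Change category: 'deprecation of a public function (still present)' → minor bump
SemVer rule: minor bump → increment MINOR, reset PATCH to 0 (MAJOR unchanged)
New: 8.10.0

8.10.0


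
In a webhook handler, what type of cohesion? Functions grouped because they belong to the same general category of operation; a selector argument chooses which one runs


Reasoning: Grouped by category of activity, not by data or sequence
Type: Logical cohesion

Logical cohesion


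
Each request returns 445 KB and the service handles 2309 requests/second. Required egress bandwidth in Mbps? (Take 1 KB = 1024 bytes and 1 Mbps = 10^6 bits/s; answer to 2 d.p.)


Formula: Mbps = payload_bytes * RPS * 8 / 1e6
Payload per request = 445 KB = 445 * 1024 = 455680 bytes
Total bytes/sec = 455680 * 2309 = 1052165120
Total bits/sec = 1052165120 * 8 = 8417320960
Mbps = 8417320960 / 1e6 = 8417.32

8417.32 Mbps


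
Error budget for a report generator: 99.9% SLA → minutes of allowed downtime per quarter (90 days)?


Formula: allowed downtime = period * (100 - SLA) / 100
Period (quarter (90 days)) = 129600 minutes
Unavailability fraction = (100 - 99.9) / 100
Allowed downtime = 129600 * (100 - 99.9) / 100
Allowed downtime = 129.6 minutes

129.6 minutes


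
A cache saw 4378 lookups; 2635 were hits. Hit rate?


Formula: hit rate = hits / (hits + misses) * 100
hit rate = 2635 / (2635 + 1743) * 100
hit rate = 2635 / 4378 * 100
hit rate = 60.19%

60.19%


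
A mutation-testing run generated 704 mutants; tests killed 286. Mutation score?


Mutation score = killed / total * 100
Mutation score = 286 / 704 * 100
Mutation score = 40.63%

40.63%


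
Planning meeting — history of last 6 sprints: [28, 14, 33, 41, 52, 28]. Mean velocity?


Formula: Avg velocity = Total points / Number of sprints
Points: [28, 14, 33, 41, 52, 28]
Sum = 28 + 14 + 33 + 41 + 52 + 28 = 196
Avg velocity = 196 / 6 = 32.67 points/sprint

32.67 points/sprint


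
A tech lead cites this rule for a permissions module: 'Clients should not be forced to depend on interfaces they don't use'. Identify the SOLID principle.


This describes the Interface Segregation Principle (ISP)

Interface Segregation Principle (ISP)


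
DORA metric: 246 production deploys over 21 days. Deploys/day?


Formula: deployments per day = releases / days
= 246 / 21
= 11.714 deploys/day
(equivalently, 82.0 deploys/week)

11.714 deploys/day


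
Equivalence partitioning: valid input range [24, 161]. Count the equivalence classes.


Valid range: [24, 161]
Class 1: x < 24 — invalid
Class 2: 24 ≤ x ≤ 161 — valid
Class 3: x > 161 — invalid
Total equivalence classes: 3

3 equivalence classes


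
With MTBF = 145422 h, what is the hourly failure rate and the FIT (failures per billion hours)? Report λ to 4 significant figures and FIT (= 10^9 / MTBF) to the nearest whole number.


Formula: λ = 1 / MTBF; FIT = λ × 1e9 = 1e9 / MTBF
λ = 1 / 145422 ≈ 6.877e-06 failures/hour
FIT = 1e9 / 145422 ≈ 6877 failures per 1e9 hours (nearest whole number)

λ = 6.877e-06 /h, FIT = 6877


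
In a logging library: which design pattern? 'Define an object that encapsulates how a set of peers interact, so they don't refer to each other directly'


This matches the Mediator pattern

Mediator


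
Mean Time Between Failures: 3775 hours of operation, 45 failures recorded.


Formula: MTBF = Total operating time / Number of failures
MTBF = 3775 / 45
MTBF = 83.89 hours

83.89 hours


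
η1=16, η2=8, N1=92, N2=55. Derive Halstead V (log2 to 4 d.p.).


Formula: V = N * log2(η), where N = N1 + N2 and η = η1 + η2
η = 16 + 8 = 24
N = 92 + 55 = 147
log2(24) ≈ 4.5850
V = 147 * 4.5850 = 674.00

674.00


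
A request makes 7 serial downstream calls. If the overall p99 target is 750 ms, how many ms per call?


Formula: per_stage = total_budget / stages
per_stage = 750 / 7
per_stage = 107.14 ms

107.14 ms


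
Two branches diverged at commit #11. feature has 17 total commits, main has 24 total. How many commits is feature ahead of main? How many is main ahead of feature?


Common ancestor: commit #11
feature commits after divergence: 17 - 11 = 6
main commits after divergence: 24 - 11 = 13
feature is 6 commits ahead of main
main is 13 commits ahead of feature

feature ahead: 6, main ahead: 13


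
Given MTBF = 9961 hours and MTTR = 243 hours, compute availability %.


Availability = MTBF / (MTBF + MTTR)
Availability = 9961 / (9961 + 243)
Availability = 9961 / 10204
Availability = 97.6186%

97.6186%


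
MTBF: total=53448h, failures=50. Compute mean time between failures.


Formula: MTBF = Total operating time / Number of failures
MTBF = 53448 / 50
MTBF = 1068.96 hours

1068.96 hours


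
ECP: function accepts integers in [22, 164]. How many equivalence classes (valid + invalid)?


Valid range: [22, 164]
Class 1: x < 22 — invalid
Class 2: 22 ≤ x ≤ 164 — valid
Class 3: x > 164 — invalid
Total equivalence classes: 3

3 equivalence classes


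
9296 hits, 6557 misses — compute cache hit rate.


Formula: hit rate = hits / (hits + misses) * 100
hit rate = 9296 / (9296 + 6557) * 100
hit rate = 9296 / 15853 * 100
hit rate = 58.64%

58.64%


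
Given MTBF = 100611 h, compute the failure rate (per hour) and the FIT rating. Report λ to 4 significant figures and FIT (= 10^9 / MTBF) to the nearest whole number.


Formula: λ = 1 / MTBF; FIT = λ × 1e9 = 1e9 / MTBF
λ = 1 / 100611 ≈ 9.939e-06 failures/hour
FIT = 1e9 / 100611 ≈ 9939 failures per 1e9 hours (nearest whole number)

λ = 9.939e-06 /h, FIT = 9939


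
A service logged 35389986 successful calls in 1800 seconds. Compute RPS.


Formula: throughput = requests / seconds
throughput = 35389986 / 1800
throughput = 19661.1 requests/second

19661.1 requests/second


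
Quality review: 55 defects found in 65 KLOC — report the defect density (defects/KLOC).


Defect density = defects / KLOC
Defect density = 55 / 65
Defect density = 0.846 defects/KLOC

0.846 defects/KLOC


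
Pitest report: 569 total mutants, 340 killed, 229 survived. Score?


Mutation score = killed / total * 100
Mutation score = 340 / 569 * 100
Mutation score = 59.75%

59.75%


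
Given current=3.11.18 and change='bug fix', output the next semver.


Current: 3.11.18
Change category: 'bug fix' → patch bump
SemVer rule: patch bump → increment PATCH (MAJOR and MINOR unchanged)
New: 3.11.19

3.11.19


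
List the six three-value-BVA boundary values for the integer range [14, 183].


Range: [14, 183]
Boundaries: just below min, min, min+1, max-1, max, just above max
Values: [13, 14, 15, 182, 183, 184]

[13, 14, 15, 182, 183, 184]


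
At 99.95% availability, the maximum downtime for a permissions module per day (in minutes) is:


Formula: allowed downtime = period * (100 - SLA) / 100
Period (day) = 1440 minutes
Unavailability fraction = (100 - 99.95) / 100
Allowed downtime = 1440 * (100 - 99.95) / 100
Allowed downtime = 0.72 minutes

0.72 minutes


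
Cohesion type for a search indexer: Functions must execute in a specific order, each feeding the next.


Reasoning: Output of one is input to next
Type: Sequential cohesion

Sequential cohesion


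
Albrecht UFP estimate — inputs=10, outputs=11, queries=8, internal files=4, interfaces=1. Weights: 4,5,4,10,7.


UFP = EI*4 + EO*5 + EQ*4 + ILF*10 + EIF*7
UFP = 10*4 + 11*5 + 8*4 + 4*10 + 1*7
UFP = 40 + 55 + 32 + 40 + 7
UFP = 174

174


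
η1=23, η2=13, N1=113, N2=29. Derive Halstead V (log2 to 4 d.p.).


Formula: V = N * log2(η), where N = N1 + N2 and η = η1 + η2
η = 23 + 13 = 36
N = 113 + 29 = 142
log2(36) ≈ 5.1699
V = 142 * 5.1699 = 734.13

734.13


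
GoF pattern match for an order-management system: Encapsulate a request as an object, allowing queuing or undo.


This matches the Command pattern

Command


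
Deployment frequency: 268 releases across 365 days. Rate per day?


Formula: deployments per day = releases / days
= 268 / 365
= 0.734 deploys/day
(equivalently, 5.14 deploys/week)

0.734 deploys/day


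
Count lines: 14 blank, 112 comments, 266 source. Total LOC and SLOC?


Total LOC = blank + comment + code
Total LOC = 14 + 112 + 266 = 392
SLOC (source only) = code = 266

Total LOC: 392, SLOC: 266


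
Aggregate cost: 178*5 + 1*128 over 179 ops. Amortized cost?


Formula: Amortized cost = Total cost / Operations
Total cost = (178 * 5) + (1 * 128)
Total cost = 890 + 128 = 1018
Amortized = 1018 / 179 = 5.6872

5.6872


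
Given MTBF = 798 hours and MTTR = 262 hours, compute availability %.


Availability = MTBF / (MTBF + MTTR)
Availability = 798 / (798 + 262)
Availability = 798 / 1060
Availability = 75.283%

75.283%


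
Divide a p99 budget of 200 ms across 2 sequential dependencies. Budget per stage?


Formula: per_stage = total_budget / stages
per_stage = 200 / 2
per_stage = 100.0 ms

100.0 ms


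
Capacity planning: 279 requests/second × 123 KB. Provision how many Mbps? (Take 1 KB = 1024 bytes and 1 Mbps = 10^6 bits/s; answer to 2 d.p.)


Formula: Mbps = payload_bytes * RPS * 8 / 1e6
Payload per request = 123 KB = 123 * 1024 = 125952 bytes
Total bytes/sec = 125952 * 279 = 35140608
Total bits/sec = 35140608 * 8 = 281124864
Mbps = 281124864 / 1e6 = 281.12

281.12 Mbps


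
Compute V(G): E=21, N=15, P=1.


Formula: V(G) = E - N + 2P
V(G) = 21 - 15 + 2*1
V(G) = 6 + 2
V(G) = 8

8


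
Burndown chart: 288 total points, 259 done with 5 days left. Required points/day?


Formula: Required rate = Remaining points / Days left
Remaining = 288 - 259 = 29 points
Required rate = 29 / 5 = 5.8 points/day

5.8 points/day


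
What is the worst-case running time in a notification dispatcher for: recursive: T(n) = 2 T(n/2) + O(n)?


Reasoning: master theorem case 2 (merge-sort recurrence)
Complexity: O(n log n)

O(n log n)


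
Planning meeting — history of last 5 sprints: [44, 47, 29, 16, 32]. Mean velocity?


Formula: Avg velocity = Total points / Number of sprints
Points: [44, 47, 29, 16, 32]
Sum = 44 + 47 + 29 + 16 + 32 = 168
Avg velocity = 168 / 5 = 33.6 points/sprint

33.6 points/sprint


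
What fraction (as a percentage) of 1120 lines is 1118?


Coverage = covered / total * 100
Coverage = 1118 / 1120 * 100
Coverage = 99.82%

99.82%


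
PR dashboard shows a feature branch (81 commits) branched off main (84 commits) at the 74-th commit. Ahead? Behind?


Common ancestor: commit #74
feature commits after divergence: 81 - 74 = 7
main commits after divergence: 84 - 74 = 10
feature is 7 commits ahead of main
main is 10 commits ahead of feature

feature ahead: 7, main ahead: 10


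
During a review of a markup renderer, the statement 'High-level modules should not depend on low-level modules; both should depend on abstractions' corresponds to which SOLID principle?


This describes the Dependency Inversion Principle (DIP)

Dependency Inversion Principle (DIP)


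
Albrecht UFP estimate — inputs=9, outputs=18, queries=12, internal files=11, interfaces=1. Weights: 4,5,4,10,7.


UFP = EI*4 + EO*5 + EQ*4 + ILF*10 + EIF*7
UFP = 9*4 + 18*5 + 12*4 + 11*10 + 1*7
UFP = 36 + 90 + 48 + 110 + 7
UFP = 291

291


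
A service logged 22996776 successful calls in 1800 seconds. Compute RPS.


Formula: throughput = requests / seconds
throughput = 22996776 / 1800
throughput = 12775.99 requests/second

12775.99 requests/second


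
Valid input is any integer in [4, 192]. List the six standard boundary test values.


Range: [4, 192]
Boundaries: just below min, min, min+1, max-1, max, just above max
Values: [3, 4, 5, 191, 192, 193]

[3, 4, 5, 191, 192, 193]


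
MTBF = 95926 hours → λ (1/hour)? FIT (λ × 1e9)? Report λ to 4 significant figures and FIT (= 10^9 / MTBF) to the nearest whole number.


Formula: λ = 1 / MTBF; FIT = λ × 1e9 = 1e9 / MTBF
λ = 1 / 95926 ≈ 1.042e-05 failures/hour
FIT = 1e9 / 95926 ≈ 10425 failures per 1e9 hours (nearest whole number)

λ = 1.042e-05 /h, FIT = 10425


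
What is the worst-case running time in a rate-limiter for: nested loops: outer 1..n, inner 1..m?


Reasoning: product of independent bounds
Complexity: O(n*m)

O(n*m)


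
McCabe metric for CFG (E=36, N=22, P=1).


Formula: V(G) = E - N + 2P
V(G) = 36 - 22 + 2*1
V(G) = 14 + 2
V(G) = 16

16


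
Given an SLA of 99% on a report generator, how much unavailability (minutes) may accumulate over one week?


Formula: allowed downtime = period * (100 - SLA) / 100
Period (week) = 10080 minutes
Unavailability fraction = (100 - 99.0) / 100
Allowed downtime = 10080 * (100 - 99.0) / 100
Allowed downtime = 100.8 minutes

100.8 minutes


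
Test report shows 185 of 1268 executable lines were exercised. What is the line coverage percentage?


Coverage = covered / total * 100
Coverage = 185 / 1268 * 100
Coverage = 14.59%

14.59%


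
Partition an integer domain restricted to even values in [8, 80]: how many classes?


Constraint: even integers in [8, 80]
Class 1: x < 8 — out-of-range invalid
Class 2: x in [8,80] but odd — wrong type invalid
Class 3: x in [8,80] and even — valid
Class 4: x > 80 — out-of-range invalid
Total equivalence classes: 4

4 equivalence classes


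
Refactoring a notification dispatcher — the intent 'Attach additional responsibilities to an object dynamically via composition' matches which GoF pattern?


This matches the Decorator pattern

Decorator


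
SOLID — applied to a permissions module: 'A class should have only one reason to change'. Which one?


This describes the Single Responsibility Principle (SRP)

Single Responsibility Principle (SRP)


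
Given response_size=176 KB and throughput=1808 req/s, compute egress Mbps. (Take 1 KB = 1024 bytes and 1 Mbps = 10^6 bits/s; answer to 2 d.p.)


Formula: Mbps = payload_bytes * RPS * 8 / 1e6
Payload per request = 176 KB = 176 * 1024 = 180224 bytes
Total bytes/sec = 180224 * 1808 = 325844992
Total bits/sec = 325844992 * 8 = 2606759936
Mbps = 2606759936 / 1e6 = 2606.76

2606.76 Mbps


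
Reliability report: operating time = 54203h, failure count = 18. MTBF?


Formula: MTBF = Total operating time / Number of failures
MTBF = 54203 / 18
MTBF = 3011.28 hours

3011.28 hours


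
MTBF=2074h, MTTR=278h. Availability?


Availability = MTBF / (MTBF + MTTR)
Availability = 2074 / (2074 + 278)
Availability = 2074 / 2352
Availability = 88.1803%

88.1803%


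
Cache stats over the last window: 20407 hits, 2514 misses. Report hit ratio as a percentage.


Formula: hit rate = hits / (hits + misses) * 100
hit rate = 20407 / (20407 + 2514) * 100
hit rate = 20407 / 22921 * 100
hit rate = 89.03%

89.03%


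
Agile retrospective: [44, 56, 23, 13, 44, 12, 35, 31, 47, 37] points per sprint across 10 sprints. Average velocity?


Formula: Avg velocity = Total points / Number of sprints
Points: [44, 56, 23, 13, 44, 12, 35, 31, 47, 37]
Sum = 44 + 56 + 23 + 13 + 44 + 12 + 35 + 31 + 47 + 37 = 342
Avg velocity = 342 / 10 = 34.2 points/sprint

34.2 points/sprint
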